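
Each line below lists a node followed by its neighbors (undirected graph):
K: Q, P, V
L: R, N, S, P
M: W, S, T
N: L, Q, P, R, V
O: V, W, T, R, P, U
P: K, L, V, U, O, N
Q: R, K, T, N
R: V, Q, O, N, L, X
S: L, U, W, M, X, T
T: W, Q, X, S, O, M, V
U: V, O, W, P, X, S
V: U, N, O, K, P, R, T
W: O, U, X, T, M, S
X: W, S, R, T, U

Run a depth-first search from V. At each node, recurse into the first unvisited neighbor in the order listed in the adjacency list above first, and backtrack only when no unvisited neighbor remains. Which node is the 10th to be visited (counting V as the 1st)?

Visit V
V → U
U → O
O → W
W → X
X → S
S → L
L → R
R → Q
Q → K
K → P
P → N
Q → T
T → M

Visit order: V, U, O, W, X, S, L, R, Q, K, P, N, T, M

K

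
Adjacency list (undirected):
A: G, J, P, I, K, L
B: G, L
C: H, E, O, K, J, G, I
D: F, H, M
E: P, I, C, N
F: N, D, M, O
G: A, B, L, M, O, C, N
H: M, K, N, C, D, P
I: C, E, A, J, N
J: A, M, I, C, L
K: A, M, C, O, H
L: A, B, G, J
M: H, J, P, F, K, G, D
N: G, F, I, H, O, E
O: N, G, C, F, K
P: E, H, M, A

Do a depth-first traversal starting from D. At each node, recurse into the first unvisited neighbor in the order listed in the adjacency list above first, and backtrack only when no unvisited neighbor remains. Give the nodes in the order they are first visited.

Visit D
D → F
F → N
N → G
G → A
A → J
J → M
M → H
H → K
K → C
C → E
E → P
E → I
C → O
J → L
L → B

D, F, N, G, A, J, M, H, K, C, E, P, I, O, L, B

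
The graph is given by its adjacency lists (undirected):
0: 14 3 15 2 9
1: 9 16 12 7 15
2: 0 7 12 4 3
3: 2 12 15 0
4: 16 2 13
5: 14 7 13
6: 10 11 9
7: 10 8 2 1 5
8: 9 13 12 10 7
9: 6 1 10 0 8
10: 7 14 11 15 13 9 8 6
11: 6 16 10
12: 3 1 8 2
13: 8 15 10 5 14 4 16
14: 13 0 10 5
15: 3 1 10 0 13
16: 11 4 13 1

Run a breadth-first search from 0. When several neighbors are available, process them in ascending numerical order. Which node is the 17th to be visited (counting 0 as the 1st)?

11

Visit 0; enqueue 2, 3, 9, 14, 15 → queue [2, 3, 9, 14, 15]
Visit 2; enqueue 4, 7, 12 → queue [3, 9, 14, 15, 4, 7, 12]
Visit 3 → queue [9, 14, 15, 4, 7, 12]
Visit 9; enqueue 1, 6, 8, 10 → queue [14, 15, 4, 7, 12, 1, 6, 8, 10]
Visit 14; enqueue 5, 13 → queue [15, 4, 7, 12, 1, 6, 8, 10, 5, 13]
Visit 15 → queue [4, 7, 12, 1, 6, 8, 10, 5, 13]
Visit 4; enqueue 16 → queue [7, 12, 1, 6, 8, 10, 5, 13, 16]
Visit 7 → queue [12, 1, 6, 8, 10, 5, 13, 16]
Visit 12 → queue [1, 6, 8, 10, 5, 13, 16]
Visit 1 → queue [6, 8, 10, 5, 13, 16]
Visit 6; enqueue 11 → queue [8, 10, 5, 13, 16, 11]
Visit 8 → queue [10, 5, 13, 16, 11]
Visit 10 → queue [5, 13, 16, 11]
Visit 5 → queue [13, 16, 11]
Visit 13 → queue [16, 11]
Visit 16 → queue [11]
Visit 11 → queue []

Visit order: 0, 2, 3, 9, 14, 15, 4, 7, 12, 1, 6, 8, 10, 5, 13, 16, 11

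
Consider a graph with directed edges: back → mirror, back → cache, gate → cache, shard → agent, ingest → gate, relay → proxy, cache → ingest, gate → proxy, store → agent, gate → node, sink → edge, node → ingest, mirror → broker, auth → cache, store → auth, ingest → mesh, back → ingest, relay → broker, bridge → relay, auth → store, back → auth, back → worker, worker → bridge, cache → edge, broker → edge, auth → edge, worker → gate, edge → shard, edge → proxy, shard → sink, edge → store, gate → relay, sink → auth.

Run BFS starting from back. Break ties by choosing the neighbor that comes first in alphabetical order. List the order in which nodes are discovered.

back, auth, cache, ingest, mirror, worker, edge, store, gate, mesh, broker, bridge, proxy, shard, agent, node, relay, sink

Visit back; enqueue auth, cache, ingest, mirror, worker → queue [auth, cache, ingest, mirror, worker]
Visit auth; enqueue edge, store → queue [cache, ingest, mirror, worker, edge, store]
Visit cache → queue [ingest, mirror, worker, edge, store]
Visit ingest; enqueue gate, mesh → queue [mirror, worker, edge, store, gate, mesh]
Visit mirror; enqueue broker → queue [worker, edge, store, gate, mesh, broker]
Visit worker; enqueue bridge → queue [edge, store, gate, mesh, broker, bridge]
Visit edge; enqueue proxy, shard → queue [store, gate, mesh, broker, bridge, proxy, shard]
Visit store; enqueue agent → queue [gate, mesh, broker, bridge, proxy, shard, agent]
Visit gate; enqueue node, relay → queue [mesh, broker, bridge, proxy, shard, agent, node, relay]
Visit mesh → queue [broker, bridge, proxy, shard, agent, node, relay]
Visit broker → queue [bridge, proxy, shard, agent, node, relay]
Visit bridge → queue [proxy, shard, agent, node, relay]
Visit proxy → queue [shard, agent, node, relay]
Visit shard; enqueue sink → queue [agent, node, relay, sink]
Visit agent → queue [node, relay, sink]
Visit node → queue [relay, sink]
Visit relay → queue [sink]
Visit sink → queue []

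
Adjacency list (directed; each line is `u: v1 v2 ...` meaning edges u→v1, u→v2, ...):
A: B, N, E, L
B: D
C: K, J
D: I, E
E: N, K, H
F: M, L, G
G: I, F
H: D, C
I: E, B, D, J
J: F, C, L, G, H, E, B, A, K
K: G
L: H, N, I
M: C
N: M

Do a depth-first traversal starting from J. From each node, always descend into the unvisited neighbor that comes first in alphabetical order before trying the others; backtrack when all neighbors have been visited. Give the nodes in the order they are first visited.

J A B D E H C K G F L I N M

Visit J
J → A
A → B
B → D
D → E
E → H
H → C
C → K
K → G
G → F
F → L
L → I
L → N
N → M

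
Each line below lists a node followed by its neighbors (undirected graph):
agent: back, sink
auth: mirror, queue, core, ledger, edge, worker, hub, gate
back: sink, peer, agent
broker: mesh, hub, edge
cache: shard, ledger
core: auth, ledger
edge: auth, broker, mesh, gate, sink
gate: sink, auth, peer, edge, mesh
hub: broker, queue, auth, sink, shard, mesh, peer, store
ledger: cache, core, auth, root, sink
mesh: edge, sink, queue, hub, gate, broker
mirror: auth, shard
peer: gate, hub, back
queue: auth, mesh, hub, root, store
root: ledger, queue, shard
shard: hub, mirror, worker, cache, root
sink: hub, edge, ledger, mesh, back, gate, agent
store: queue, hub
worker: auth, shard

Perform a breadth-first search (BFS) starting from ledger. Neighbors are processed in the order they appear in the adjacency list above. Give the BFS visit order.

ledger cache core auth root sink shard mirror queue edge worker hub gate mesh back agent store broker peer

Visit ledger; enqueue cache, core, auth, root, sink → queue [cache, core, auth, root, sink]
Visit cache; enqueue shard → queue [core, auth, root, sink, shard]
Visit core → queue [auth, root, sink, shard]
Visit auth; enqueue mirror, queue, edge, worker, hub, gate → queue [root, sink, shard, mirror, queue, edge, worker, hub, gate]
Visit root → queue [sink, shard, mirror, queue, edge, worker, hub, gate]
Visit sink; enqueue mesh, back, agent → queue [shard, mirror, queue, edge, worker, hub, gate, mesh, back, agent]
Visit shard → queue [mirror, queue, edge, worker, hub, gate, mesh, back, agent]
Visit mirror → queue [queue, edge, worker, hub, gate, mesh, back, agent]
Visit queue; enqueue store → queue [edge, worker, hub, gate, mesh, back, agent, store]
Visit edge; enqueue broker → queue [worker, hub, gate, mesh, back, agent, store, broker]
Visit worker → queue [hub, gate, mesh, back, agent, store, broker]
Visit hub; enqueue peer → queue [gate, mesh, back, agent, store, broker, peer]
Visit gate → queue [mesh, back, agent, store, broker, peer]
Visit mesh → queue [back, agent, store, broker, peer]
Visit back → queue [agent, store, broker, peer]
Visit agent → queue [store, broker, peer]
Visit store → queue [broker, peer]
Visit broker → queue [peer]
Visit peer → queue []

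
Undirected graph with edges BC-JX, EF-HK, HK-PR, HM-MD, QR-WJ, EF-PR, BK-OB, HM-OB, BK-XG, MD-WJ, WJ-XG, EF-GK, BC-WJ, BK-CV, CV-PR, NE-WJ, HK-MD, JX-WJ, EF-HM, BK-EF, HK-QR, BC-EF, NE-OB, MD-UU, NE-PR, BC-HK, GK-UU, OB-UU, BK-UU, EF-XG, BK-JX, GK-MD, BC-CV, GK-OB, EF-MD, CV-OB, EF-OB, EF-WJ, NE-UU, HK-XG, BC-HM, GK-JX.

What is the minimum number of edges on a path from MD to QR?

Level 0: MD
Level 1: EF, GK, HK, HM, UU, WJ
Level 2: BC, BK, JX, NE, OB, PR, QR, XG
Level 3: CV
QR first appears at level 2.

2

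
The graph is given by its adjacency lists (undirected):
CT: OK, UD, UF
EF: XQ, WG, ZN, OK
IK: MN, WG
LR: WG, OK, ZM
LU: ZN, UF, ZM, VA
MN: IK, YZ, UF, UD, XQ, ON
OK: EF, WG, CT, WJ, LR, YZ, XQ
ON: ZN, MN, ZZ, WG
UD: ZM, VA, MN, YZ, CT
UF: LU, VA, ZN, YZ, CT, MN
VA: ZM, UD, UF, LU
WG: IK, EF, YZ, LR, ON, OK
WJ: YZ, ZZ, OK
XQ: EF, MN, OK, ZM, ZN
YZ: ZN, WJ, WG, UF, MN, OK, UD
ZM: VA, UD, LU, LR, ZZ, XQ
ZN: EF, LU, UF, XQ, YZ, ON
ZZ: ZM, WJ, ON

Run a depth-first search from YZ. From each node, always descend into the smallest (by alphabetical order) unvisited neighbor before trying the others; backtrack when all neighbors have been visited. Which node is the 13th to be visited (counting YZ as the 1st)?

ON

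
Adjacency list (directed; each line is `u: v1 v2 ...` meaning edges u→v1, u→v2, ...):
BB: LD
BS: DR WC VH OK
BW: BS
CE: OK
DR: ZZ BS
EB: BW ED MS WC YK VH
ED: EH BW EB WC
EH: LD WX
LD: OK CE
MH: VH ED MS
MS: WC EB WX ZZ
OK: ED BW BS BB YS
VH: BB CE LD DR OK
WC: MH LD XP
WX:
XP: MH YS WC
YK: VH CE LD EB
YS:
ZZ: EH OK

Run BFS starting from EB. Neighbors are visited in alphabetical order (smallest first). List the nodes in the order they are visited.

Visit EB; enqueue BW, ED, MS, VH, WC, YK → queue [BW, ED, MS, VH, WC, YK]
Visit BW; enqueue BS → queue [ED, MS, VH, WC, YK, BS]
Visit ED; enqueue EH → queue [MS, VH, WC, YK, BS, EH]
Visit MS; enqueue WX, ZZ → queue [VH, WC, YK, BS, EH, WX, ZZ]
Visit VH; enqueue BB, CE, DR, LD, OK → queue [WC, YK, BS, EH, WX, ZZ, BB, CE, DR, LD, OK]
Visit WC; enqueue MH, XP → queue [YK, BS, EH, WX, ZZ, BB, CE, DR, LD, OK, MH, XP]
Visit YK → queue [BS, EH, WX, ZZ, BB, CE, DR, LD, OK, MH, XP]
Visit BS → queue [EH, WX, ZZ, BB, CE, DR, LD, OK, MH, XP]
Visit EH → queue [WX, ZZ, BB, CE, DR, LD, OK, MH, XP]
Visit WX → queue [ZZ, BB, CE, DR, LD, OK, MH, XP]
Visit ZZ → queue [BB, CE, DR, LD, OK, MH, XP]
Visit BB → queue [CE, DR, LD, OK, MH, XP]
Visit CE → queue [DR, LD, OK, MH, XP]
Visit DR → queue [LD, OK, MH, XP]
Visit LD → queue [OK, MH, XP]
Visit OK; enqueue YS → queue [MH, XP, YS]
Visit MH → queue [XP, YS]
Visit XP → queue [YS]
Visit YS → queue []

EB → BW → ED → MS → VH → WC → YK → BS → EH → WX → ZZ → BB → CE → DR → LD → OK → MH → XP → YS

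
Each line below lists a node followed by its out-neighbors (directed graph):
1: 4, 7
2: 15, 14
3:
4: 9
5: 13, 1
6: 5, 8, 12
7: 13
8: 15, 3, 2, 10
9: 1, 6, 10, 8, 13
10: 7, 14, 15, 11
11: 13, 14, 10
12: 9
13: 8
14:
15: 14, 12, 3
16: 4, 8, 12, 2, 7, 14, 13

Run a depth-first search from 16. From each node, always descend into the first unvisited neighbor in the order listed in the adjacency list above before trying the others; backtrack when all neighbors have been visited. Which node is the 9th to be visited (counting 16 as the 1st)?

14

Visit 16
16 → 4
4 → 9
9 → 1
1 → 7
7 → 13
13 → 8
8 → 15
15 → 14
15 → 12
15 → 3
8 → 2
8 → 10
10 → 11
9 → 6
6 → 5

Visit order: 16, 4, 9, 1, 7, 13, 8, 15, 14, 12, 3, 2, 10, 11, 6, 5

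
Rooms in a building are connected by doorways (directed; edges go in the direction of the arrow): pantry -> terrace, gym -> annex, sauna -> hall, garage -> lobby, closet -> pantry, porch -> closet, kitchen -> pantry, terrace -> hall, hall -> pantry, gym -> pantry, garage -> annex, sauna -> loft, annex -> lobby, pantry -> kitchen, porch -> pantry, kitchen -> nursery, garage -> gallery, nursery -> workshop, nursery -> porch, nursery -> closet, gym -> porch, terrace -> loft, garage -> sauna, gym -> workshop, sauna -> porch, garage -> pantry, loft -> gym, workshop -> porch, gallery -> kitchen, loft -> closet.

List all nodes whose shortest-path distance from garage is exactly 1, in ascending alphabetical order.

annex, gallery, lobby, pantry, sauna

Level 0: garage
Level 1: annex, gallery, lobby, pantry, sauna
Level 2: hall, kitchen, loft, porch, terrace
Level 3: closet, gym, nursery
Level 4: workshop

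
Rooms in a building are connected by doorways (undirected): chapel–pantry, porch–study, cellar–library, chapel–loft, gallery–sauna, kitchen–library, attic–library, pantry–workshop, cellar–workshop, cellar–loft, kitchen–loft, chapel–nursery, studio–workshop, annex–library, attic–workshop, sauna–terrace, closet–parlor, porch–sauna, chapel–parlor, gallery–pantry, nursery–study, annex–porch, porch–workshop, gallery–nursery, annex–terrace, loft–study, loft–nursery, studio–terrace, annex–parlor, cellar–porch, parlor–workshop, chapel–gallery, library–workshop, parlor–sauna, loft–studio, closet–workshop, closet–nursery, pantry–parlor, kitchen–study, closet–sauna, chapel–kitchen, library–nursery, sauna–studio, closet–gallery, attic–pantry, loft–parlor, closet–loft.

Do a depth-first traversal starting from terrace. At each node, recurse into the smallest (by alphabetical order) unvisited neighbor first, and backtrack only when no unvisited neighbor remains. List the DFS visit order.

terrace, annex, library, attic, pantry, chapel, gallery, closet, loft, cellar, porch, sauna, parlor, workshop, studio, study, kitchen, nursery

Visit terrace
terrace → annex
annex → library
library → attic
attic → pantry
pantry → chapel
chapel → gallery
gallery → closet
closet → loft
loft → cellar
cellar → porch
porch → sauna
sauna → parlor
parlor → workshop
workshop → studio
porch → study
study → kitchen
study → nursery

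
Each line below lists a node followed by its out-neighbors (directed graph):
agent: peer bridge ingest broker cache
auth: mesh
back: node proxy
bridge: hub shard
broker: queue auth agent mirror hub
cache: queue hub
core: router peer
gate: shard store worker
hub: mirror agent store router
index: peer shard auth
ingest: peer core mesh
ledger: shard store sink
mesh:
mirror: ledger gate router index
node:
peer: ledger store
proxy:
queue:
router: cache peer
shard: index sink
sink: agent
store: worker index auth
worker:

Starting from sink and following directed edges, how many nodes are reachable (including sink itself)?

20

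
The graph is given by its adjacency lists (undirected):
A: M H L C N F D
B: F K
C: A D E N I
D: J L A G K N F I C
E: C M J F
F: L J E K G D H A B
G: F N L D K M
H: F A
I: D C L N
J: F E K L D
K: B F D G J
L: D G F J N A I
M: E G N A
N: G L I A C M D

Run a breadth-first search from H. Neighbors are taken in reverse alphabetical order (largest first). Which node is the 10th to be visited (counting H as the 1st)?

B

Visit H; enqueue F, A → queue [F, A]
Visit F; enqueue L, K, J, G, E, D, B → queue [A, L, K, J, G, E, D, B]
Visit A; enqueue N, M, C → queue [L, K, J, G, E, D, B, N, M, C]
Visit L; enqueue I → queue [K, J, G, E, D, B, N, M, C, I]
Visit K → queue [J, G, E, D, B, N, M, C, I]
Visit J → queue [G, E, D, B, N, M, C, I]
Visit G → queue [E, D, B, N, M, C, I]
Visit E → queue [D, B, N, M, C, I]
Visit D → queue [B, N, M, C, I]
Visit B → queue [N, M, C, I]
Visit N → queue [M, C, I]
Visit M → queue [C, I]
Visit C → queue [I]
Visit I → queue []

Visit order: H, F, A, L, K, J, G, E, D, B, N, M, C, I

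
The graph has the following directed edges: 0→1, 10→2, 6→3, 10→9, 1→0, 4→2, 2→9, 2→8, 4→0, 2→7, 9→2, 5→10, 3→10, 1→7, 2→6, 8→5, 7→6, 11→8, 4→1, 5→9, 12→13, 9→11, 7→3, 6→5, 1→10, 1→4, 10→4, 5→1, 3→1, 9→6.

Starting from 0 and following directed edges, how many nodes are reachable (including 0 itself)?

BFS from 0 visits: 0, 1, 4, 7, 10, 2, 3, 6, 9, 8, 5, 11
Reachable nodes: 12 of 14 total.

12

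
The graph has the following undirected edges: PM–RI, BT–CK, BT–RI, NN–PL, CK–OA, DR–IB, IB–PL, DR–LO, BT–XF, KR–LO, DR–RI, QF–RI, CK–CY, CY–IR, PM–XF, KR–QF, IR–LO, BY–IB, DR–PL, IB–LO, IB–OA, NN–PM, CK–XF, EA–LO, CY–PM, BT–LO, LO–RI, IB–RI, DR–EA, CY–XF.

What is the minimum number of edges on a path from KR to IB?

2

Level 0: KR
Level 1: LO, QF
Level 2: BT, DR, EA, IB, IR, RI
Level 3: BY, CK, CY, OA, PL, PM, XF
Level 4: NN
IB first appears at level 2.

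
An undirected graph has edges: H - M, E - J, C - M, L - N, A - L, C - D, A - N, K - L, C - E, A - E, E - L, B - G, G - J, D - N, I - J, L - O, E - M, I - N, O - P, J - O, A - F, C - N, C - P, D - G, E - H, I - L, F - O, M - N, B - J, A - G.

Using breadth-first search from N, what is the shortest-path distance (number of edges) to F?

2

Level 0: N
Level 1: A, C, D, I, L, M
Level 2: E, F, G, H, J, K, O, P
Level 3: B
F first appears at level 2.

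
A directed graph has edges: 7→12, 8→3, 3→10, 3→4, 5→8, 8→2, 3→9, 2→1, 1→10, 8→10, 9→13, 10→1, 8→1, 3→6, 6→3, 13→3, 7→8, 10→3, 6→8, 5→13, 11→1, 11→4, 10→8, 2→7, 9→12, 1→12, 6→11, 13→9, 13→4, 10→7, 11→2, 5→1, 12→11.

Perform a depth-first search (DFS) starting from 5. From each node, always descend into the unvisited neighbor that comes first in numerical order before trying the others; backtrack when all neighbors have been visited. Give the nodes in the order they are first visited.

5, 1, 10, 3, 4, 6, 8, 2, 7, 12, 11, 9, 13

Visit 5
5 → 1
1 → 10
10 → 3
3 → 4
3 → 6
6 → 8
8 → 2
2 → 7
7 → 12
12 → 11
3 → 9
9 → 13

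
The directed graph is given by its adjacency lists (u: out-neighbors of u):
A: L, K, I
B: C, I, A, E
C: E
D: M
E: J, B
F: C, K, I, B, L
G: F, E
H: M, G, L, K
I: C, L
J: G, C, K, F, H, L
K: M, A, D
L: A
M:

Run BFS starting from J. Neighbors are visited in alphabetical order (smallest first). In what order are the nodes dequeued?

J, C, F, G, H, K, L, E, B, I, M, A, D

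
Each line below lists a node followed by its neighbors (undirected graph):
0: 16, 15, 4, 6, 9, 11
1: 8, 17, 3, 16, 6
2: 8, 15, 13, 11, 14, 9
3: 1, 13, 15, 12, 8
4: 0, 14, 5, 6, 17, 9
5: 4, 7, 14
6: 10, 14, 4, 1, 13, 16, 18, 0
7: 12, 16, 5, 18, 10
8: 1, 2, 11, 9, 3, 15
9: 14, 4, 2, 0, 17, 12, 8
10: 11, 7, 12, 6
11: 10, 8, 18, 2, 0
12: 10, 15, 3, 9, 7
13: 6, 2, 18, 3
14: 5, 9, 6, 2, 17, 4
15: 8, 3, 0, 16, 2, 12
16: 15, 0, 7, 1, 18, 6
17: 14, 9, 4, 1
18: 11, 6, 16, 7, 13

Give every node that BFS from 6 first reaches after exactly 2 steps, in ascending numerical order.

2, 3, 5, 7, 8, 9, 11, 12, 15, 17

Level 0: 6
Level 1: 0, 1, 4, 10, 13, 14, 16, 18
Level 2: 2, 3, 5, 7, 8, 9, 11, 12, 15, 17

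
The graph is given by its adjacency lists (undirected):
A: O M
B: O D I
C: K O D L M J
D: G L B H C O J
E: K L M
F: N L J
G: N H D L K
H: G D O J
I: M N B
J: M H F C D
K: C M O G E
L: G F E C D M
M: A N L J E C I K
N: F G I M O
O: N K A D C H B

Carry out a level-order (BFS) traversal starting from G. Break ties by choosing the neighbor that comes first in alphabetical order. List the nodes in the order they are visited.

G, D, H, K, L, N, B, C, J, O, E, M, F, I, A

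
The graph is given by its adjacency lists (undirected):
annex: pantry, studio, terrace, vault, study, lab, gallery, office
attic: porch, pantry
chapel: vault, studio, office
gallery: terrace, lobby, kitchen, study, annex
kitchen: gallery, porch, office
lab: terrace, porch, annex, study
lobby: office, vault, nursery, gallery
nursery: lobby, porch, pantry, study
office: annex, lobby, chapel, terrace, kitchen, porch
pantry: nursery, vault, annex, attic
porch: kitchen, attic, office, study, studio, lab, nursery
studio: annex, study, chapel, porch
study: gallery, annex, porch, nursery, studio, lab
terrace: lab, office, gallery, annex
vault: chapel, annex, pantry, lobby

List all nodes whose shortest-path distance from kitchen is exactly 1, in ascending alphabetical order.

Level 0: kitchen
Level 1: gallery, office, porch
Level 2: annex, attic, chapel, lab, lobby, nursery, studio, study, terrace
Level 3: pantry, vault

gallery, office, porch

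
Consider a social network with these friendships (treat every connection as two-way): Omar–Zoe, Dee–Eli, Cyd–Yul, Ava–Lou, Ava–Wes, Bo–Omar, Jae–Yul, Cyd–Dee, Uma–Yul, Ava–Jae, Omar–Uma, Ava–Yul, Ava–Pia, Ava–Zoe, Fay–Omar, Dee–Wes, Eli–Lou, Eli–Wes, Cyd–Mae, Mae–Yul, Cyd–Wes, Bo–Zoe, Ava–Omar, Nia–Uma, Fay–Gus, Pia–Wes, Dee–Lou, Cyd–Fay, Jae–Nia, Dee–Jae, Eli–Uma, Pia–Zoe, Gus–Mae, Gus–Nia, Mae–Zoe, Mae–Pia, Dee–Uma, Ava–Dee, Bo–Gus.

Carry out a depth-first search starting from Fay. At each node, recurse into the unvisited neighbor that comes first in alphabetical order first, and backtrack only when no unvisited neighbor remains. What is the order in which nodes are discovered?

Visit Fay
Fay → Cyd
Cyd → Dee
Dee → Ava
Ava → Jae
Jae → Nia
Nia → Gus
Gus → Bo
Bo → Omar
Omar → Uma
Uma → Eli
Eli → Lou
Eli → Wes
Wes → Pia
Pia → Mae
Mae → Yul
Mae → Zoe

Fay, Cyd, Dee, Ava, Jae, Nia, Gus, Bo, Omar, Uma, Eli, Lou, Wes, Pia, Mae, Yul, Zoe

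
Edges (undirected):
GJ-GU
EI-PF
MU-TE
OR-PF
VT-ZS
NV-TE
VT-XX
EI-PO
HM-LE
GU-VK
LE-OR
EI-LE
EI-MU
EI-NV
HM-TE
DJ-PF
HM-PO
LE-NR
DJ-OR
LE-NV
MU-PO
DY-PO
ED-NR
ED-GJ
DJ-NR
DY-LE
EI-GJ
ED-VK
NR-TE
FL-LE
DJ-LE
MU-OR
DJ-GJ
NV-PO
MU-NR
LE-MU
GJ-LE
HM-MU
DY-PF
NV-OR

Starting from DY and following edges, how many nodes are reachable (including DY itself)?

BFS from DY visits: DY, PO, PF, LE, NV, MU, HM, EI, OR, DJ, NR, GJ, FL, TE, ED, GU, VK
Reachable nodes: 17 of 20 total.

17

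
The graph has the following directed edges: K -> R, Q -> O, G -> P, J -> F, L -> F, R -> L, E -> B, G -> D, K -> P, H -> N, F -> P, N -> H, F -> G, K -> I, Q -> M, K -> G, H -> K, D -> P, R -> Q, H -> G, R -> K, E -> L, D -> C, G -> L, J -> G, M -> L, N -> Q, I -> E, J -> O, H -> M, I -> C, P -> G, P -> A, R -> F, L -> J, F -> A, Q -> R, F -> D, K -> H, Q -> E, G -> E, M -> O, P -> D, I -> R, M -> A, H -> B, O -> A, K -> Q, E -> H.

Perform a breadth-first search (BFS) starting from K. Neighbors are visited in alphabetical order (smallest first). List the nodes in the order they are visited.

Visit K; enqueue G, H, I, P, Q, R → queue [G, H, I, P, Q, R]
Visit G; enqueue D, E, L → queue [H, I, P, Q, R, D, E, L]
Visit H; enqueue B, M, N → queue [I, P, Q, R, D, E, L, B, M, N]
Visit I; enqueue C → queue [P, Q, R, D, E, L, B, M, N, C]
Visit P; enqueue A → queue [Q, R, D, E, L, B, M, N, C, A]
Visit Q; enqueue O → queue [R, D, E, L, B, M, N, C, A, O]
Visit R; enqueue F → queue [D, E, L, B, M, N, C, A, O, F]
Visit D → queue [E, L, B, M, N, C, A, O, F]
Visit E → queue [L, B, M, N, C, A, O, F]
Visit L; enqueue J → queue [B, M, N, C, A, O, F, J]
Visit B → queue [M, N, C, A, O, F, J]
Visit M → queue [N, C, A, O, F, J]
Visit N → queue [C, A, O, F, J]
Visit C → queue [A, O, F, J]
Visit A → queue [O, F, J]
Visit O → queue [F, J]
Visit F → queue [J]
Visit J → queue []

K, G, H, I, P, Q, R, D, E, L, B, M, N, C, A, O, F, J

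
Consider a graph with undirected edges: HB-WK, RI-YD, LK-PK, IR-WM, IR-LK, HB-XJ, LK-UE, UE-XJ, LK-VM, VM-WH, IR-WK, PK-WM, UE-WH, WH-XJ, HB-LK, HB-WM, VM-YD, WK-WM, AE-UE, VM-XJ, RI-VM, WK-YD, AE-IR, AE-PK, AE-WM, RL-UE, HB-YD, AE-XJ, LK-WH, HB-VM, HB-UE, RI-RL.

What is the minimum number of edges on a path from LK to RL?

2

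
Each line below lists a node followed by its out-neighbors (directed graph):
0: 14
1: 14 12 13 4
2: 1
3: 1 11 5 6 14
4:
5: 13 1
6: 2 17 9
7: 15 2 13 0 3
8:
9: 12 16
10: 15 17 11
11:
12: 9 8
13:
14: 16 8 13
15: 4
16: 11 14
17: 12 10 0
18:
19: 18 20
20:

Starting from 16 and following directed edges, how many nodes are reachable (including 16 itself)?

BFS from 16 visits: 16, 11, 14, 8, 13
Reachable nodes: 5 of 21 total.

5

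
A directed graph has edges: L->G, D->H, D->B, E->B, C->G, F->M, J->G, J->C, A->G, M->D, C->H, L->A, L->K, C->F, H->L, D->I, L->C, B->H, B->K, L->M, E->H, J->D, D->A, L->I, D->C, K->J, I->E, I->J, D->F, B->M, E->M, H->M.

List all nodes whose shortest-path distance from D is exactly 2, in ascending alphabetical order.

Level 0: D
Level 1: A, B, C, F, H, I
Level 2: E, G, J, K, L, M

E, G, J, K, L, M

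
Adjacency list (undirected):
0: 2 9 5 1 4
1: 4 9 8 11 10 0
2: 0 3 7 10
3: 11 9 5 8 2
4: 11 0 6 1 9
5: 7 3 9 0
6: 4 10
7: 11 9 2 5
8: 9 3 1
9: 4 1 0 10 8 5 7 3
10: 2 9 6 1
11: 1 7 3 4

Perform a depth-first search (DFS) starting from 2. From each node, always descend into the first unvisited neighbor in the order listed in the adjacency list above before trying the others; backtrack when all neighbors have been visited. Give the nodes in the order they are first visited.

2 -> 0 -> 9 -> 4 -> 11 -> 1 -> 8 -> 3 -> 5 -> 7 -> 10 -> 6

Visit 2
2 → 0
0 → 9
9 → 4
4 → 11
11 → 1
1 → 8
8 → 3
3 → 5
5 → 7
1 → 10
10 → 6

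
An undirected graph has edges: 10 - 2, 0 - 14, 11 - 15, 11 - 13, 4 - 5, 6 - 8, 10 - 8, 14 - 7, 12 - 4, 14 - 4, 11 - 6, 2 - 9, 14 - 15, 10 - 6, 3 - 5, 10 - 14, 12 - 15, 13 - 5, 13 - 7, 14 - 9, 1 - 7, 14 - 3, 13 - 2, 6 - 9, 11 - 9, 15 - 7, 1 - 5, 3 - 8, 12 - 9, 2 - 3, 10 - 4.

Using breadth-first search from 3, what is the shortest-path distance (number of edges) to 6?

2

Level 0: 3
Level 1: 2, 5, 8, 14
Level 2: 0, 1, 4, 6, 7, 9, 10, 13, 15
Level 3: 11, 12
6 first appears at level 2.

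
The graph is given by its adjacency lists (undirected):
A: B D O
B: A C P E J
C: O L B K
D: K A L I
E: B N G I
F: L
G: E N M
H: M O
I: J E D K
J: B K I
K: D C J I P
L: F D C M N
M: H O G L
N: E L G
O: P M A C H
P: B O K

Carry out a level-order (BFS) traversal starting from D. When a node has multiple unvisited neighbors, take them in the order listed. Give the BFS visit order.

Visit D; enqueue K, A, L, I → queue [K, A, L, I]
Visit K; enqueue C, J, P → queue [A, L, I, C, J, P]
Visit A; enqueue B, O → queue [L, I, C, J, P, B, O]
Visit L; enqueue F, M, N → queue [I, C, J, P, B, O, F, M, N]
Visit I; enqueue E → queue [C, J, P, B, O, F, M, N, E]
Visit C → queue [J, P, B, O, F, M, N, E]
Visit J → queue [P, B, O, F, M, N, E]
Visit P → queue [B, O, F, M, N, E]
Visit B → queue [O, F, M, N, E]
Visit O; enqueue H → queue [F, M, N, E, H]
Visit F → queue [M, N, E, H]
Visit M; enqueue G → queue [N, E, H, G]
Visit N → queue [E, H, G]
Visit E → queue [H, G]
Visit H → queue [G]
Visit G → queue []

D -> K -> A -> L -> I -> C -> J -> P -> B -> O -> F -> M -> N -> E -> H -> G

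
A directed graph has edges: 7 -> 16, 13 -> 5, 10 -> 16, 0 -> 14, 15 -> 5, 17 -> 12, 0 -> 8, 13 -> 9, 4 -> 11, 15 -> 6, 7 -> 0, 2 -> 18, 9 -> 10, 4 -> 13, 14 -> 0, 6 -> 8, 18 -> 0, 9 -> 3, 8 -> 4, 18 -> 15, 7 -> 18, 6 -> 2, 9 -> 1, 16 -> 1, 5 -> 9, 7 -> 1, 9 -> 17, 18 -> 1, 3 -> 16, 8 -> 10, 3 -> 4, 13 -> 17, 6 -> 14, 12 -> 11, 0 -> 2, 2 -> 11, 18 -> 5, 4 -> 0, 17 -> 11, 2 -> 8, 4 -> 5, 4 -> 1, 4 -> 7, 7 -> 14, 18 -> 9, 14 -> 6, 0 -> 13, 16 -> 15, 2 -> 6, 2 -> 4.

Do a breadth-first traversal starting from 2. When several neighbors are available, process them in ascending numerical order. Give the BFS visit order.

Visit 2; enqueue 4, 6, 8, 11, 18 → queue [4, 6, 8, 11, 18]
Visit 4; enqueue 0, 1, 5, 7, 13 → queue [6, 8, 11, 18, 0, 1, 5, 7, 13]
Visit 6; enqueue 14 → queue [8, 11, 18, 0, 1, 5, 7, 13, 14]
Visit 8; enqueue 10 → queue [11, 18, 0, 1, 5, 7, 13, 14, 10]
Visit 11 → queue [18, 0, 1, 5, 7, 13, 14, 10]
Visit 18; enqueue 9, 15 → queue [0, 1, 5, 7, 13, 14, 10, 9, 15]
Visit 0 → queue [1, 5, 7, 13, 14, 10, 9, 15]
Visit 1 → queue [5, 7, 13, 14, 10, 9, 15]
Visit 5 → queue [7, 13, 14, 10, 9, 15]
Visit 7; enqueue 16 → queue [13, 14, 10, 9, 15, 16]
Visit 13; enqueue 17 → queue [14, 10, 9, 15, 16, 17]
Visit 14 → queue [10, 9, 15, 16, 17]
Visit 10 → queue [9, 15, 16, 17]
Visit 9; enqueue 3 → queue [15, 16, 17, 3]
Visit 15 → queue [16, 17, 3]
Visit 16 → queue [17, 3]
Visit 17; enqueue 12 → queue [3, 12]
Visit 3 → queue [12]
Visit 12 → queue []

2 → 4 → 6 → 8 → 11 → 18 → 0 → 1 → 5 → 7 → 13 → 14 → 10 → 9 → 15 → 16 → 17 → 3 → 12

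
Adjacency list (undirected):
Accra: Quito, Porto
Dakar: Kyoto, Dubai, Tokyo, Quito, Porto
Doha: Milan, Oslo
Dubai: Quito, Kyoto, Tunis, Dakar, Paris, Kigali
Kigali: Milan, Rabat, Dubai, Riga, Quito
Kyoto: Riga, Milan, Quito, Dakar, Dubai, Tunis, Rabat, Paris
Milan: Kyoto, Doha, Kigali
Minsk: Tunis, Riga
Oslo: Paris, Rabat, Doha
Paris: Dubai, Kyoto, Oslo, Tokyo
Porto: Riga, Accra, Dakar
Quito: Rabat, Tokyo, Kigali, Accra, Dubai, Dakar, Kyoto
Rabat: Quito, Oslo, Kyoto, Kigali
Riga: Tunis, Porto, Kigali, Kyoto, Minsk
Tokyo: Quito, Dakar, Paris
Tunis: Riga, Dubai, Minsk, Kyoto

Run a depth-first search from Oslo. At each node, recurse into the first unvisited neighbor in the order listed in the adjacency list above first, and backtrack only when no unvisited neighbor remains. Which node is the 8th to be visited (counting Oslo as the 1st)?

Visit Oslo
Oslo → Paris
Paris → Dubai
Dubai → Quito
Quito → Rabat
Rabat → Kyoto
Kyoto → Riga
Riga → Tunis
Tunis → Minsk
Riga → Porto
Porto → Accra
Porto → Dakar
Dakar → Tokyo
Riga → Kigali
Kigali → Milan
Milan → Doha

Visit order: Oslo, Paris, Dubai, Quito, Rabat, Kyoto, Riga, Tunis, Minsk, Porto, Accra, Dakar, Tokyo, Kigali, Milan, Doha

Tunis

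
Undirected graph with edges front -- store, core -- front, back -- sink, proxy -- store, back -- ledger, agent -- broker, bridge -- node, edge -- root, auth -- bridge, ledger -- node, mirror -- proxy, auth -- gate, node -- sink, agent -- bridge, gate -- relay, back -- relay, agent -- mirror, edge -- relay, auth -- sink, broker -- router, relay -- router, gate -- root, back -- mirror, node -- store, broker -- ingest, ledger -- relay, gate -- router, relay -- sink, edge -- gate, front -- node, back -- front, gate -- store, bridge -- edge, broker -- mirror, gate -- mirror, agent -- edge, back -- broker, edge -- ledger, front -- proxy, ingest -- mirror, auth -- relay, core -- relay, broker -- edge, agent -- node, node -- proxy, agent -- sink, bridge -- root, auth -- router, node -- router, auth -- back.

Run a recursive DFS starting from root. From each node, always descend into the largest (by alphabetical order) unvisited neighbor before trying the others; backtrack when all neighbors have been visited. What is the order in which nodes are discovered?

Visit root
root → gate
gate → store
store → proxy
proxy → node
node → sink
sink → relay
relay → router
router → broker
broker → mirror
mirror → ingest
mirror → back
back → ledger
ledger → edge
edge → bridge
bridge → auth
bridge → agent
back → front
front → core

root gate store proxy node sink relay router broker mirror ingest back ledger edge bridge auth agent front core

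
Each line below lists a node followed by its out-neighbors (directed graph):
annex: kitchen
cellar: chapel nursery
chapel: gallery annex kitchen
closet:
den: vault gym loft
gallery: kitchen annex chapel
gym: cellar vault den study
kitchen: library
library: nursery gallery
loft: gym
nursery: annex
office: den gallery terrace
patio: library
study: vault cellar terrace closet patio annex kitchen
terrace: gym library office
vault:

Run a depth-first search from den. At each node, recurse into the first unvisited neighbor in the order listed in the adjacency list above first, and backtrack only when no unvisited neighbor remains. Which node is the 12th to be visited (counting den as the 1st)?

Visit den
den → vault
den → gym
gym → cellar
cellar → chapel
chapel → gallery
gallery → kitchen
kitchen → library
library → nursery
nursery → annex
gym → study
study → terrace
terrace → office
study → closet
study → patio
den → loft

Visit order: den, vault, gym, cellar, chapel, gallery, kitchen, library, nursery, annex, study, terrace, office, closet, patio, loft

terrace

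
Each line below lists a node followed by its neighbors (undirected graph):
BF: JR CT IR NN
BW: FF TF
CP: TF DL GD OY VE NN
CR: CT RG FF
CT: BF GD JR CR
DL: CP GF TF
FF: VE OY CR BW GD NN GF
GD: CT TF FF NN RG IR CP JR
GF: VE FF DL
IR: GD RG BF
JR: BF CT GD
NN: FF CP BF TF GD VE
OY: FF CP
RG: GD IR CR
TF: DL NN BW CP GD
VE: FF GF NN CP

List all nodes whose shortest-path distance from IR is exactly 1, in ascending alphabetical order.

Level 0: IR
Level 1: BF, GD, RG
Level 2: CP, CR, CT, FF, JR, NN, TF
Level 3: BW, DL, GF, OY, VE

BF, GD, RG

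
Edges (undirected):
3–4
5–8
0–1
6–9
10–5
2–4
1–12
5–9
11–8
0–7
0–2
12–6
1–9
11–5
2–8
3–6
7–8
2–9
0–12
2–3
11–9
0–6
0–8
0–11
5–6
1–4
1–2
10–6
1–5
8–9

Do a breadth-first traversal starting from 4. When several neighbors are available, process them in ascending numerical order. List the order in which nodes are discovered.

4 → 1 → 2 → 3 → 0 → 5 → 9 → 12 → 8 → 6 → 7 → 11 → 10

Visit 4; enqueue 1, 2, 3 → queue [1, 2, 3]
Visit 1; enqueue 0, 5, 9, 12 → queue [2, 3, 0, 5, 9, 12]
Visit 2; enqueue 8 → queue [3, 0, 5, 9, 12, 8]
Visit 3; enqueue 6 → queue [0, 5, 9, 12, 8, 6]
Visit 0; enqueue 7, 11 → queue [5, 9, 12, 8, 6, 7, 11]
Visit 5; enqueue 10 → queue [9, 12, 8, 6, 7, 11, 10]
Visit 9 → queue [12, 8, 6, 7, 11, 10]
Visit 12 → queue [8, 6, 7, 11, 10]
Visit 8 → queue [6, 7, 11, 10]
Visit 6 → queue [7, 11, 10]
Visit 7 → queue [11, 10]
Visit 11 → queue [10]
Visit 10 → queue []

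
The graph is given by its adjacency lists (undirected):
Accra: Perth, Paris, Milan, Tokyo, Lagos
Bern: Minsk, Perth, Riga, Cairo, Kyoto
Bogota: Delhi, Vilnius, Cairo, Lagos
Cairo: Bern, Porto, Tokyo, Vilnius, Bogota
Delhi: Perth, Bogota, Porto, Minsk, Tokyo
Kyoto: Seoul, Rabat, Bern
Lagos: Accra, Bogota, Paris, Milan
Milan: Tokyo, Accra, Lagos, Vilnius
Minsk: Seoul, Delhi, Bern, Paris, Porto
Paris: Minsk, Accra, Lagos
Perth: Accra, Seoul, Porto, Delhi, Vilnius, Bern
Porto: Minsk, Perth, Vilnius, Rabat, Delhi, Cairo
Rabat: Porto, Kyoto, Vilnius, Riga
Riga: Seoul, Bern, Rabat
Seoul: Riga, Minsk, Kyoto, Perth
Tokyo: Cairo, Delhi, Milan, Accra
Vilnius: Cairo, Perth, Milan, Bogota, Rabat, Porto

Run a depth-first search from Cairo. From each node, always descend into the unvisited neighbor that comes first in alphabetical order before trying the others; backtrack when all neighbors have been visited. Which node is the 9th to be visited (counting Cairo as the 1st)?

Visit Cairo
Cairo → Bern
Bern → Kyoto
Kyoto → Rabat
Rabat → Porto
Porto → Delhi
Delhi → Bogota
Bogota → Lagos
Lagos → Accra
Accra → Milan
Milan → Tokyo
Milan → Vilnius
Vilnius → Perth
Perth → Seoul
Seoul → Minsk
Minsk → Paris
Seoul → Riga

Visit order: Cairo, Bern, Kyoto, Rabat, Porto, Delhi, Bogota, Lagos, Accra, Milan, Tokyo, Vilnius, Perth, Seoul, Minsk, Paris, Riga

Accra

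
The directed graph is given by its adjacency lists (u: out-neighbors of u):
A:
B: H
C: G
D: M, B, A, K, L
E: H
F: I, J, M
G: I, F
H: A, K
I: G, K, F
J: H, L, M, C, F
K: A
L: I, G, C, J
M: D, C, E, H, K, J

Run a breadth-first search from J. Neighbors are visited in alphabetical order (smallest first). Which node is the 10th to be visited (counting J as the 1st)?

K

Visit J; enqueue C, F, H, L, M → queue [C, F, H, L, M]
Visit C; enqueue G → queue [F, H, L, M, G]
Visit F; enqueue I → queue [H, L, M, G, I]
Visit H; enqueue A, K → queue [L, M, G, I, A, K]
Visit L → queue [M, G, I, A, K]
Visit M; enqueue D, E → queue [G, I, A, K, D, E]
Visit G → queue [I, A, K, D, E]
Visit I → queue [A, K, D, E]
Visit A → queue [K, D, E]
Visit K → queue [D, E]
Visit D; enqueue B → queue [E, B]
Visit E → queue [B]
Visit B → queue []

Visit order: J, C, F, H, L, M, G, I, A, K, D, E, B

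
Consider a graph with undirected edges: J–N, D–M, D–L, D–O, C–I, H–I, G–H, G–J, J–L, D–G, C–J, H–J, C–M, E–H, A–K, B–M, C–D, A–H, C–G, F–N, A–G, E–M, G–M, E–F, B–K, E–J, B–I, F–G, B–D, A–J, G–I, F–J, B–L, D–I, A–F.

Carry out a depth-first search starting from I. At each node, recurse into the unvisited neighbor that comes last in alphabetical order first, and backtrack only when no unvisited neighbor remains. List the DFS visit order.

Visit I
I → H
H → J
J → N
N → F
F → G
G → M
M → E
M → D
D → O
D → L
L → B
B → K
K → A
D → C

I, H, J, N, F, G, M, E, D, O, L, B, K, A, C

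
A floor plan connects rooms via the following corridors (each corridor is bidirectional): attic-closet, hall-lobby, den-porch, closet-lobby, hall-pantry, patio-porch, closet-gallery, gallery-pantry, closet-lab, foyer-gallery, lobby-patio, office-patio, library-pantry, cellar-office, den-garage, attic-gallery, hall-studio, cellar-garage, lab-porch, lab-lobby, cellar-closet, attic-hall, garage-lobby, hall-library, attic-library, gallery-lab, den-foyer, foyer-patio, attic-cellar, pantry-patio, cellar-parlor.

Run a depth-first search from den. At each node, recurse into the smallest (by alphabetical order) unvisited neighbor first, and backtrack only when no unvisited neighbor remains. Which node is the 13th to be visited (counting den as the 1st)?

patio

Visit den
den → foyer
foyer → gallery
gallery → attic
attic → cellar
cellar → closet
closet → lab
lab → lobby
lobby → garage
lobby → hall
hall → library
library → pantry
pantry → patio
patio → office
patio → porch
hall → studio
cellar → parlor

Visit order: den, foyer, gallery, attic, cellar, closet, lab, lobby, garage, hall, library, pantry, patio, office, porch, studio, parlor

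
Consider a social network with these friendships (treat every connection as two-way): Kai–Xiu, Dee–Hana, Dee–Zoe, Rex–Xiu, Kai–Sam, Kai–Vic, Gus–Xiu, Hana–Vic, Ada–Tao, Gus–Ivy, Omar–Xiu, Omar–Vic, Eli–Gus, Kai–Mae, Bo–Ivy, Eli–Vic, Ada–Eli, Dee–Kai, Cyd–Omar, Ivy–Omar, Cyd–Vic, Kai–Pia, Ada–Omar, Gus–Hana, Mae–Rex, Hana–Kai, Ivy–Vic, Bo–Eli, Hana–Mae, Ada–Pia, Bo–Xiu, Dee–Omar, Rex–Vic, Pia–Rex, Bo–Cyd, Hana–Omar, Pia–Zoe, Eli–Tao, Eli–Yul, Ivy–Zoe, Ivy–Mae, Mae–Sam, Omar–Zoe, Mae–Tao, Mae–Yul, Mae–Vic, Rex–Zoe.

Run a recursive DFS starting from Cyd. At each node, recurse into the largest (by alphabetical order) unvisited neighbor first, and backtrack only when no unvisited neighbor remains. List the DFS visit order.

Visit Cyd
Cyd → Vic
Vic → Rex
Rex → Zoe
Zoe → Pia
Pia → Kai
Kai → Xiu
Xiu → Omar
Omar → Ivy
Ivy → Mae
Mae → Yul
Yul → Eli
Eli → Tao
Tao → Ada
Eli → Gus
Gus → Hana
Hana → Dee
Eli → Bo
Mae → Sam

Cyd Vic Rex Zoe Pia Kai Xiu Omar Ivy Mae Yul Eli Tao Ada Gus Hana Dee Bo Sam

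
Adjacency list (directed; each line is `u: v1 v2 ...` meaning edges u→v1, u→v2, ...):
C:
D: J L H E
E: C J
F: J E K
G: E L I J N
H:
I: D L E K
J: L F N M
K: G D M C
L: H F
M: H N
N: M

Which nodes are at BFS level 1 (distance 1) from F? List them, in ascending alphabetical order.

E, J, K

Level 0: F
Level 1: E, J, K
Level 2: C, D, G, L, M, N
Level 3: H, I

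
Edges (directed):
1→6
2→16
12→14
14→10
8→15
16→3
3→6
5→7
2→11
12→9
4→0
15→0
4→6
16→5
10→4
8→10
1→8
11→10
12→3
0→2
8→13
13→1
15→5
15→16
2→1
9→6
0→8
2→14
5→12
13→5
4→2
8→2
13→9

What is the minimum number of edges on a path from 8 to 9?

Level 0: 8
Level 1: 2, 10, 13, 15
Level 2: 0, 1, 4, 5, 9, 11, 14, 16
Level 3: 3, 6, 7, 12
9 first appears at level 2.

2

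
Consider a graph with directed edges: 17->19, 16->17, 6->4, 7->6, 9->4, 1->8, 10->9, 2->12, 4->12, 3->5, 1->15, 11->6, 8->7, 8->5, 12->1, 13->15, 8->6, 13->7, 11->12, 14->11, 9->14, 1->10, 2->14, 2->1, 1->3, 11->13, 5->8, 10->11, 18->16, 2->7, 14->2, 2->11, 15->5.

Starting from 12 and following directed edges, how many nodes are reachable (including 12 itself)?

BFS from 12 visits: 12, 1, 15, 10, 8, 3, 5, 11, 9, 7, 6, 13, 14, 4, 2
Reachable nodes: 15 of 19 total.

15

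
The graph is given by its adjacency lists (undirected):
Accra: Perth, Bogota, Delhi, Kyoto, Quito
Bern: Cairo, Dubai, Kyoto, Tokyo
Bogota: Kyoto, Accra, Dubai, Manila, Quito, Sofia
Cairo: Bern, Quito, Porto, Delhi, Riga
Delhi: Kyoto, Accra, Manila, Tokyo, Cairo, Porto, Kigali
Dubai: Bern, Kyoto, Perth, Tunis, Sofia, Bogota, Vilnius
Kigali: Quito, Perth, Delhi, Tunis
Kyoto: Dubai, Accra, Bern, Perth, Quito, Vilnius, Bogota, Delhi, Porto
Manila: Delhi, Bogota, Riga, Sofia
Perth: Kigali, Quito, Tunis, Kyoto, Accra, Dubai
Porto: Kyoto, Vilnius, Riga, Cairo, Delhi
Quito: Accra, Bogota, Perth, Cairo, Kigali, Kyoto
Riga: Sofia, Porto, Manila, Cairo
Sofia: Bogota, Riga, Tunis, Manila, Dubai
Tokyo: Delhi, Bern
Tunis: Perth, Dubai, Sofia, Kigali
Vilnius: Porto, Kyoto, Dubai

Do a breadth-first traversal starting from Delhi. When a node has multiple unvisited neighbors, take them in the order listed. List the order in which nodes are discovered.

Visit Delhi; enqueue Kyoto, Accra, Manila, Tokyo, Cairo, Porto, Kigali → queue [Kyoto, Accra, Manila, Tokyo, Cairo, Porto, Kigali]
Visit Kyoto; enqueue Dubai, Bern, Perth, Quito, Vilnius, Bogota → queue [Accra, Manila, Tokyo, Cairo, Porto, Kigali, Dubai, Bern, Perth, Quito, Vilnius, Bogota]
Visit Accra → queue [Manila, Tokyo, Cairo, Porto, Kigali, Dubai, Bern, Perth, Quito, Vilnius, Bogota]
Visit Manila; enqueue Riga, Sofia → queue [Tokyo, Cairo, Porto, Kigali, Dubai, Bern, Perth, Quito, Vilnius, Bogota, Riga, Sofia]
Visit Tokyo → queue [Cairo, Porto, Kigali, Dubai, Bern, Perth, Quito, Vilnius, Bogota, Riga, Sofia]
Visit Cairo → queue [Porto, Kigali, Dubai, Bern, Perth, Quito, Vilnius, Bogota, Riga, Sofia]
Visit Porto → queue [Kigali, Dubai, Bern, Perth, Quito, Vilnius, Bogota, Riga, Sofia]
Visit Kigali; enqueue Tunis → queue [Dubai, Bern, Perth, Quito, Vilnius, Bogota, Riga, Sofia, Tunis]
Visit Dubai → queue [Bern, Perth, Quito, Vilnius, Bogota, Riga, Sofia, Tunis]
Visit Bern → queue [Perth, Quito, Vilnius, Bogota, Riga, Sofia, Tunis]
Visit Perth → queue [Quito, Vilnius, Bogota, Riga, Sofia, Tunis]
Visit Quito → queue [Vilnius, Bogota, Riga, Sofia, Tunis]
Visit Vilnius → queue [Bogota, Riga, Sofia, Tunis]
Visit Bogota → queue [Riga, Sofia, Tunis]
Visit Riga → queue [Sofia, Tunis]
Visit Sofia → queue [Tunis]
Visit Tunis → queue []

Delhi → Kyoto → Accra → Manila → Tokyo → Cairo → Porto → Kigali → Dubai → Bern → Perth → Quito → Vilnius → Bogota → Riga → Sofia → Tunis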